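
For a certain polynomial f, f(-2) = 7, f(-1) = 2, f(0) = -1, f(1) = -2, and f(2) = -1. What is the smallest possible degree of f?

Forward differences of the values at x = -2, -1, 0, 1, 2:
  f  : 7  2  -1  -2  -1
  Δ  : -5  -3  -1  1
  Δ^2: 2  2  2
  Δ^3: 0  0
  Δ^4: 0
The second differences are constant (2) and nonzero, while all higher differences vanish, so the minimal degree is 2.

2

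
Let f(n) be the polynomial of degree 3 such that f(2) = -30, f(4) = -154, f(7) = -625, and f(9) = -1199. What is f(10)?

-1582

Using the Lagrange interpolation formula with nodes 2, 4, 7, 9:
  L_0(n) = (n - 4)(n - 7)(n - 9) / -70
  L_1(n) = (n - 2)(n - 7)(n - 9) / 30
  L_2(n) = (n - 2)(n - 4)(n - 9) / -30
  L_3(n) = (n - 2)(n - 4)(n - 7) / 70
Then f(n) = -30·L_0(n) - 154·L_1(n) - 625·L_2(n) - 1199·L_3(n).
Expanding and collecting terms gives f(n) = -n^3 - 6n^2 + 2n - 2.
Evaluating at n = 10: f(10) = -1582.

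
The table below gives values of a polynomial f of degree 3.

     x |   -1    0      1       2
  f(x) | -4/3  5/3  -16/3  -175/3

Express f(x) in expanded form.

Write f(x) = ax^3 + bx^2 + cx + d. Substituting each data point gives a linear system:
  -a + b - c + d = -4/3
  d = 5/3
  a + b + c + d = -16/3
  8a + 4b + 2c + d = -175/3
Solving the system yields a = -6, b = -5, c = 4, d = 5/3.
So f(x) = -6x^3 - 5x^2 + 4x + 5/3.
Check: f(1) = -16/3. ✓

f(x) = -6x^3 - 5x^2 + 4x + 5/3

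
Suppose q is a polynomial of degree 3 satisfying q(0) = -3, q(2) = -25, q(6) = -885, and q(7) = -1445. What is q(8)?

-2203

Write q(u) = au^3 + bu^2 + cu + d. Substituting each data point gives a linear system:
  d = -3
  8a + 4b + 2c + d = -25
  216a + 36b + 6c + d = -885
  343a + 49b + 7c + d = -1445
Solving the system yields a = -5, b = 6, c = -3, d = -3.
So q(u) = -5u^3 + 6u^2 - 3u - 3.
Then q(8) = -2203.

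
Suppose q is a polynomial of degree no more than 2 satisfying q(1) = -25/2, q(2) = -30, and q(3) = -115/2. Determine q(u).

Write q(u) = au^2 + bu + c. Substituting each data point gives a linear system:
  a + b + c = -25/2
  4a + 2b + c = -30
  9a + 3b + c = -115/2
Solving the system yields a = -5, b = -5/2, c = -5.
So q(u) = -5u^2 - (5/2)u - 5.
Check: q(3) = -115/2. ✓

q(u) = -5u^2 - (5/2)u - 5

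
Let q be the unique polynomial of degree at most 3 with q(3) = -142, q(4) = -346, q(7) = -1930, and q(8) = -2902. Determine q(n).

Write q(n) = an^3 + bn^2 + cn + d. Substituting each data point gives a linear system:
  27a + 9b + 3c + d = -142
  64a + 16b + 4c + d = -346
  343a + 49b + 7c + d = -1930
  512a + 64b + 8c + d = -2902
Solving the system yields a = -6, b = 3, c = -3, d = 2.
So q(n) = -6n^3 + 3n^2 - 3n + 2.
Check: q(4) = -346. ✓

q(n) = -6n^3 + 3n^2 - 3n + 2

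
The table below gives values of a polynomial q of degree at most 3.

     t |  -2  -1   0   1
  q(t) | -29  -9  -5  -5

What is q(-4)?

-165

Write q(t) = at^3 + bt^2 + ct + d. Substituting each data point gives a linear system:
  -8a + 4b - 2c + d = -29
  -a + b - c + d = -9
  d = -5
  a + b + c + d = -5
Solving the system yields a = 2, b = -2, c = 0, d = -5.
So q(t) = 2t^3 - 2t^2 - 5.
Then q(-4) = -165.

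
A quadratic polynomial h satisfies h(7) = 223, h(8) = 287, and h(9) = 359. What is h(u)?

Using the Lagrange interpolation formula with nodes 7, 8, 9:
  L_0(u) = (u - 8)(u - 9) / 2
  L_1(u) = (u - 7)(u - 9) / -1
  L_2(u) = (u - 7)(u - 8) / 2
Then h(u) = 223·L_0(u) + 287·L_1(u) + 359·L_2(u).
Expanding and collecting terms gives h(u) = 4u² + 4u - 1.
Check: h(8) = 287. ✓

h(u) = 4u^2 + 4u - 1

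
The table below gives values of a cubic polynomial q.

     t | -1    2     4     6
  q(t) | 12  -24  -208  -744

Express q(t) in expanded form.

q(t) = -4t^3 + 4t^2 - 4t

Write q(t) = at^3 + bt^2 + ct + d. Substituting each data point gives a linear system:
  -a + b - c + d = 12
  8a + 4b + 2c + d = -24
  64a + 16b + 4c + d = -208
  216a + 36b + 6c + d = -744
Solving the system yields a = -4, b = 4, c = -4, d = 0.
So q(t) = -4t³ + 4t² - 4t.
Check: q(-1) = 12. ✓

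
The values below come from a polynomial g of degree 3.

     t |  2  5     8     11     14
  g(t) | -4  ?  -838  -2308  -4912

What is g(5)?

-178

The 4 known points determine the degree-3 polynomial uniquely.
Write g(t) = at^3 + bt^2 + ct + d. Substituting each data point gives a linear system:
  8a + 4b + 2c + d = -4
  512a + 64b + 8c + d = -838
  1331a + 121b + 11c + d = -2308
  2744a + 196b + 14c + d = -4912
Solving the system yields a = -2, b = 3, c = -1, d = 2.
So g(t) = -2t³ + 3t² - t + 2.
Then g(5) = -178.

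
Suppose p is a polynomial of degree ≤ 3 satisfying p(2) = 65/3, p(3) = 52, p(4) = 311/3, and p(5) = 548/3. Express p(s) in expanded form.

p(s) = s^3 + (5/3)s^2 + 3s + 1

Write p(s) = as^3 + bs^2 + cs + d. Substituting each data point gives a linear system:
  8a + 4b + 2c + d = 65/3
  27a + 9b + 3c + d = 52
  64a + 16b + 4c + d = 311/3
  125a + 25b + 5c + d = 548/3
Solving the system yields a = 1, b = 5/3, c = 3, d = 1.
So p(s) = s³ + (5/3)s² + 3s + 1.
Check: p(2) = 65/3. ✓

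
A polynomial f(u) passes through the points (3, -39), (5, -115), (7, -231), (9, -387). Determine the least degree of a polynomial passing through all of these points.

Forward differences of the values at u = 3, 5, 7, 9:
  f  : -39  -115  -231  -387
  Δ  : -76  -116  -156
  Δ^2: -40  -40
  Δ^3: 0
The second differences are constant (-40) and nonzero, while all higher differences vanish, so the minimal degree is 2.

2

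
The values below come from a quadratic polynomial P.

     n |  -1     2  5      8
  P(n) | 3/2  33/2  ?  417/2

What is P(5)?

171/2

The 3 known points determine the degree-2 polynomial uniquely.
Write P(n) = an^2 + bn + c. Substituting each data point gives a linear system:
  a - b + c = 3/2
  4a + 2b + c = 33/2
  64a + 8b + c = 417/2
Solving the system yields a = 3, b = 2, c = 1/2.
So P(n) = 3n² + 2n + 1/2.
Then P(5) = 171/2.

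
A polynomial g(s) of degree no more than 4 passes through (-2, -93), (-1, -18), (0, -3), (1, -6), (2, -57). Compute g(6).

Forward differences of the values at s = -2, -1, 0, 1, 2:
  g  : -93  -18  -3  -6  -57
  Δ  : 75  15  -3  -51
  Δ^2: -60  -18  -48
  Δ^3: 42  -30
  Δ^4: -72
The fourth differences are constant, confirming degree 4.
Interpolating (Newton forward form) and evaluating at s = 6 gives g(6) = -3861.

-3861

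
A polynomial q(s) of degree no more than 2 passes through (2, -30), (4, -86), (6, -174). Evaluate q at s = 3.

Forward differences of the values at s = 2, 4, 6:
  q  : -30  -86  -174
  Δ  : -56  -88
  Δ^2: -32
The second differences are constant, confirming degree 2.
Interpolating (Newton forward form) and evaluating at s = 3 gives q(3) = -54.

-54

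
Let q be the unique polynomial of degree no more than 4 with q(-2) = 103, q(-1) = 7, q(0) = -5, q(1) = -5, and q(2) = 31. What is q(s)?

q(s) = 4s^4 - 4s^3 + 2s^2 - 2s - 5

Using the Lagrange interpolation formula with nodes -2, -1, 0, 1, 2:
  L_0(s) = (s + 1)s(s - 1)(s - 2) / 24
  L_1(s) = (s + 2)s(s - 1)(s - 2) / -6
  L_2(s) = (s + 2)(s + 1)(s - 1)(s - 2) / 4
  L_3(s) = (s + 2)(s + 1)s(s - 2) / -6
  L_4(s) = (s + 2)(s + 1)s(s - 1) / 24
Then q(s) = 103·L_0(s) + 7·L_1(s) - 5·L_2(s) - 5·L_3(s) + 31·L_4(s).
Expanding and collecting terms gives q(s) = 4s⁴ - 4s³ + 2s² - 2s - 5.
Check: q(2) = 31. ✓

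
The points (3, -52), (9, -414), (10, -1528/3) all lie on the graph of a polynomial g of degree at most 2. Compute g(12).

-730

Using the Lagrange interpolation formula with nodes 3, 9, 10:
  L_0(x) = (x - 9)(x - 10) / 42
  L_1(x) = (x - 3)(x - 10) / -6
  L_2(x) = (x - 3)(x - 9) / 7
Then g(x) = -52·L_0(x) - 414·L_1(x) - 1528/3·L_2(x).
Expanding and collecting terms gives g(x) = -5x² - (1/3)x - 6.
Evaluating at x = 12: g(12) = -730.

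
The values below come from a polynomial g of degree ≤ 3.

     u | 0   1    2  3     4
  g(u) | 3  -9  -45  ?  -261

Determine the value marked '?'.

-123

On equispaced nodes a degree-3 polynomial has vanishing fourth forward difference, so
  g(0) - 4·g(1) + 6·g(2) - 4·g(3) + g(4) = 0.
Substituting the known values and solving for g(3):
  -4·g(3) = 492
  g(3) = -123.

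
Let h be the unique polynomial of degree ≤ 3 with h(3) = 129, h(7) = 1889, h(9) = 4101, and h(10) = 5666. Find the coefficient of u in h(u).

Write h(u) = au^3 + bu^2 + cu + d. Substituting each data point gives a linear system:
  27a + 9b + 3c + d = 129
  343a + 49b + 7c + d = 1889
  729a + 81b + 9c + d = 4101
  1000a + 100b + 10c + d = 5666
Solving the system yields a = 6, b = -3, c = -4, d = 6.
So h(u) = 6u^3 - 3u^2 - 4u + 6.
The coefficient of u is -4.

-4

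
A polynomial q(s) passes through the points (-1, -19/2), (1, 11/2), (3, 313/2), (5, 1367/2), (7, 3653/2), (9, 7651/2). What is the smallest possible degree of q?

3

Forward differences of the values at s = -1, 1, 3, 5, 7, 9:
  q  : -19/2  11/2  313/2  1367/2  3653/2  7651/2
  Δ  : 15  151  527  1143  1999
  Δ^2: 136  376  616  856
  Δ^3: 240  240  240
  Δ^4: 0  0
  Δ^5: 0
The third differences are constant (240) and nonzero, while all higher differences vanish, so the minimal degree is 3.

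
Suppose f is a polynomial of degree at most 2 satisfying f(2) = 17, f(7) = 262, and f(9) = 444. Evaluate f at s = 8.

Write f(s) = as^2 + bs + c. Substituting each data point gives a linear system:
  4a + 2b + c = 17
  49a + 7b + c = 262
  81a + 9b + c = 444
Solving the system yields a = 6, b = -5, c = 3.
So f(s) = 6s^2 - 5s + 3.
Then f(8) = 347.

347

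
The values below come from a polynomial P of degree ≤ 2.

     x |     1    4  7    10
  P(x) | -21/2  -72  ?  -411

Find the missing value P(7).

-411/2

The 3 known points determine the degree-2 polynomial uniquely.
Write P(x) = ax^2 + bx + c. Substituting each data point gives a linear system:
  a + b + c = -21/2
  16a + 4b + c = -72
  100a + 10b + c = -411
Solving the system yields a = -4, b = -1/2, c = -6.
So P(x) = -4x^2 - (1/2)x - 6.
Then P(7) = -411/2.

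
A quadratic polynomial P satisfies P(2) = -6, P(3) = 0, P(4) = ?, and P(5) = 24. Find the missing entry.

10

On equispaced nodes a degree-2 polynomial has vanishing third forward difference, so
  - P(2) + 3·P(3) - 3·P(4) + P(5) = 0.
Substituting the known values and solving for P(4):
  -3·P(4) = -30
  P(4) = 10.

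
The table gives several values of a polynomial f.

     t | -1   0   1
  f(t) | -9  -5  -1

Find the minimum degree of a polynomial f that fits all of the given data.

Forward differences of the values at t = -1, 0, 1:
  f  : -9  -5  -1
  Δ  : 4  4
  Δ^2: 0
The first differences are constant (4) and nonzero, while all higher differences vanish, so the minimal degree is 1.

1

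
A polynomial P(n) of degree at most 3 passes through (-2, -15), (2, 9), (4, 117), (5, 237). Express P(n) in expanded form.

P(n) = 2n^3 - 2n - 3

Using the Lagrange interpolation formula with nodes -2, 2, 4, 5:
  L_0(n) = (n - 2)(n - 4)(n - 5) / -168
  L_1(n) = (n + 2)(n - 4)(n - 5) / 24
  L_2(n) = (n + 2)(n - 2)(n - 5) / -12
  L_3(n) = (n + 2)(n - 2)(n - 4) / 21
Then P(n) = -15·L_0(n) + 9·L_1(n) + 117·L_2(n) + 237·L_3(n).
Expanding and collecting terms gives P(n) = 2n^3 - 2n - 3.
Check: P(-2) = -15. ✓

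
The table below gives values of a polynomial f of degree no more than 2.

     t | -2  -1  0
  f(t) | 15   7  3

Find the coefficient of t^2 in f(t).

Write f(t) = at^2 + bt + c. Substituting each data point gives a linear system:
  4a - 2b + c = 15
  a - b + c = 7
  c = 3
Solving the system yields a = 2, b = -2, c = 3.
So f(t) = 2t² - 2t + 3.
The leading coefficient is 2.

2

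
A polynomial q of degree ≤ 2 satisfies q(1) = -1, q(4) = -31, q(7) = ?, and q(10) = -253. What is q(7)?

The 3 known points determine the degree-2 polynomial uniquely.
Write q(s) = as^2 + bs + c. Substituting each data point gives a linear system:
  a + b + c = -1
  16a + 4b + c = -31
  100a + 10b + c = -253
Solving the system yields a = -3, b = 5, c = -3.
So q(s) = -3s^2 + 5s - 3.
Then q(7) = -115.

-115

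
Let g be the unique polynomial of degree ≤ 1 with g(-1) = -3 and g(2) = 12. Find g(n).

g(n) = 5n + 2

Using the Lagrange interpolation formula with nodes -1, 2:
  L_0(n) = (n - 2) / -3
  L_1(n) = (n + 1) / 3
Then g(n) = -3·L_0(n) + 12·L_1(n).
Expanding and collecting terms gives g(n) = 5n + 2.
Check: g(-1) = -3. ✓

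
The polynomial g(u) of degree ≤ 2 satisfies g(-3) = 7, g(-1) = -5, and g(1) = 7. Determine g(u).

g(u) = 3u^2 + 6u - 2

Using the Lagrange interpolation formula with nodes -3, -1, 1:
  L_0(u) = (u + 1)(u - 1) / 8
  L_1(u) = (u + 3)(u - 1) / -4
  L_2(u) = (u + 3)(u + 1) / 8
Then g(u) = 7·L_0(u) - 5·L_1(u) + 7·L_2(u).
Expanding and collecting terms gives g(u) = 3u² + 6u - 2.
Check: g(-1) = -5. ✓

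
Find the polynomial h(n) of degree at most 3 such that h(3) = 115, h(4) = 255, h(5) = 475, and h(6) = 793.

Using the Lagrange interpolation formula with nodes 3, 4, 5, 6:
  L_0(n) = (n - 4)(n - 5)(n - 6) / -6
  L_1(n) = (n - 3)(n - 5)(n - 6) / 2
  L_2(n) = (n - 3)(n - 4)(n - 6) / -2
  L_3(n) = (n - 3)(n - 4)(n - 5) / 6
Then h(n) = 115·L_0(n) + 255·L_1(n) + 475·L_2(n) + 793·L_3(n).
Expanding and collecting terms gives h(n) = 3n^3 + 4n^2 + n - 5.
Check: h(6) = 793. ✓

h(n) = 3n^3 + 4n^2 + n - 5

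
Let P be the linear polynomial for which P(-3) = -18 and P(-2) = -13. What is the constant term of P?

-3

Write P(s) = as + b. Substituting each data point gives a linear system:
  -3a + b = -18
  -2a + b = -13
Solving the system yields a = 5, b = -3.
So P(s) = 5s - 3.
The constant term is -3.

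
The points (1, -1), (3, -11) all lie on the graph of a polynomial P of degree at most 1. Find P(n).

P(n) = -5n + 4

Write P(n) = an + b. Substituting each data point gives a linear system:
  a + b = -1
  3a + b = -11
Solving the system yields a = -5, b = 4.
So P(n) = -5n + 4.
Check: P(3) = -11. ✓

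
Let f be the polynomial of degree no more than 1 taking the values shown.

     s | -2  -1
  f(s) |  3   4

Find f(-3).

2

Write f(s) = as + b. Substituting each data point gives a linear system:
  -2a + b = 3
  -a + b = 4
Solving the system yields a = 1, b = 5.
So f(s) = s + 5.
Then f(-3) = 2.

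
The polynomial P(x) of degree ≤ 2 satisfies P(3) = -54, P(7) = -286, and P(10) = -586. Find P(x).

P(x) = -6x^2 + 2x - 6

Write P(x) = ax^2 + bx + c. Substituting each data point gives a linear system:
  9a + 3b + c = -54
  49a + 7b + c = -286
  100a + 10b + c = -586
Solving the system yields a = -6, b = 2, c = -6.
So P(x) = -6x^2 + 2x - 6.
Check: P(3) = -54. ✓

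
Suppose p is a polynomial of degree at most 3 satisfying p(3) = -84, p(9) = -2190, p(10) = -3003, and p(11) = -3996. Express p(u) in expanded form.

p(u) = -3u^3 - 3

Write p(u) = au^3 + bu^2 + cu + d. Substituting each data point gives a linear system:
  27a + 9b + 3c + d = -84
  729a + 81b + 9c + d = -2190
  1000a + 100b + 10c + d = -3003
  1331a + 121b + 11c + d = -3996
Solving the system yields a = -3, b = 0, c = 0, d = -3.
So p(u) = -3u^3 - 3.
Check: p(9) = -2190. ✓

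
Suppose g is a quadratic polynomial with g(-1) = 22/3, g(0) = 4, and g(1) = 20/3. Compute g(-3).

Using the Lagrange interpolation formula with nodes -1, 0, 1:
  L_0(n) = n(n - 1) / 2
  L_1(n) = (n + 1)(n - 1) / -1
  L_2(n) = (n + 1)n / 2
Then g(n) = 22/3·L_0(n) + 4·L_1(n) + 20/3·L_2(n).
Expanding and collecting terms gives g(n) = 3n² - (1/3)n + 4.
Evaluating at n = -3: g(-3) = 32.

32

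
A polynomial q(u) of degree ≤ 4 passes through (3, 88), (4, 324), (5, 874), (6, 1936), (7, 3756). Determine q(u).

Write q(u) = au^4 + bu^3 + cu^2 + du + e. Substituting each data point gives a linear system:
  81a + 27b + 9c + 3d + e = 88
  256a + 64b + 16c + 4d + e = 324
  625a + 125b + 25c + 5d + e = 874
  1296a + 216b + 36c + 6d + e = 1936
  2401a + 343b + 49c + 7d + e = 3756
Solving the system yields a = 2, b = -3, c = -1, d = 4, e = 4.
So q(u) = 2u^4 - 3u^3 - u^2 + 4u + 4.
Check: q(6) = 1936. ✓

q(u) = 2u^4 - 3u^3 - u^2 + 4u + 4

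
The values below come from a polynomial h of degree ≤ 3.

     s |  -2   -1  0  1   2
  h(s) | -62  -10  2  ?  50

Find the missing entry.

On equispaced nodes a degree-3 polynomial has vanishing fourth forward difference, so
  h(-2) - 4·h(-1) + 6·h(0) - 4·h(1) + h(2) = 0.
Substituting the known values and solving for h(1):
  -4·h(1) = -40
  h(1) = 10.

10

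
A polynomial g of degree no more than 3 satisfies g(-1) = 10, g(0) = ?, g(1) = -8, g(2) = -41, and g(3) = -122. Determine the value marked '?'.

On equispaced nodes a degree-3 polynomial has vanishing fourth forward difference, so
  g(-1) - 4·g(0) + 6·g(1) - 4·g(2) + g(3) = 0.
Substituting the known values and solving for g(0):
  -4·g(0) = -4
  g(0) = 1.

1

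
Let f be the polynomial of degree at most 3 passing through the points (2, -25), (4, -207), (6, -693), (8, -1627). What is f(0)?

-3

Forward differences of the values at u = 2, 4, 6, 8:
  f  : -25  -207  -693  -1627
  Δ  : -182  -486  -934
  Δ^2: -304  -448
  Δ^3: -144
The third differences are constant, confirming degree 3.
Interpolating (Newton forward form) and evaluating at u = 0 gives f(0) = -3.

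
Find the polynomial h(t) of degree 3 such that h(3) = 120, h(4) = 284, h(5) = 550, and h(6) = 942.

h(t) = 4t^3 + 3t^2 - 5t

Write h(t) = at^3 + bt^2 + ct + d. Substituting each data point gives a linear system:
  27a + 9b + 3c + d = 120
  64a + 16b + 4c + d = 284
  125a + 25b + 5c + d = 550
  216a + 36b + 6c + d = 942
Solving the system yields a = 4, b = 3, c = -5, d = 0.
So h(t) = 4t^3 + 3t^2 - 5t.
Check: h(4) = 284. ✓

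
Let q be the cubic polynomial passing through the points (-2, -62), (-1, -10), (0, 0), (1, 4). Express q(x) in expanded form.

q(x) = 6x^3 - 3x^2 + x

Using the Lagrange interpolation formula with nodes -2, -1, 0, 1:
  L_0(x) = (x + 1)x(x - 1) / -6
  L_1(x) = (x + 2)x(x - 1) / 2
  L_2(x) = (x + 2)(x + 1)(x - 1) / -2
  L_3(x) = (x + 2)(x + 1)x / 6
Then q(x) = -62·L_0(x) - 10·L_1(x) + 0·L_2(x) + 4·L_3(x).
Expanding and collecting terms gives q(x) = 6x^3 - 3x^2 + x.
Check: q(0) = 0. ✓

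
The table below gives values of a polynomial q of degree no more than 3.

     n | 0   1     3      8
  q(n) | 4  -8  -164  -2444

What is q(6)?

-1088

Write q(n) = an^3 + bn^2 + cn + d. Substituting each data point gives a linear system:
  d = 4
  a + b + c + d = -8
  27a + 9b + 3c + d = -164
  512a + 64b + 8c + d = -2444
Solving the system yields a = -4, b = -6, c = -2, d = 4.
So q(n) = -4n^3 - 6n^2 - 2n + 4.
Then q(6) = -1088.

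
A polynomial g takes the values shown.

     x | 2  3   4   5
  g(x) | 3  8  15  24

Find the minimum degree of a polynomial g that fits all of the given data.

Forward differences of the values at x = 2, 3, 4, 5:
  g  : 3  8  15  24
  Δ  : 5  7  9
  Δ^2: 2  2
  Δ^3: 0
The second differences are constant (2) and nonzero, while all higher differences vanish, so the minimal degree is 2.

2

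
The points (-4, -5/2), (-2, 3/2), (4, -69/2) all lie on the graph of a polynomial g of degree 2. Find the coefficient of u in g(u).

-4

Write g(u) = au^2 + bu + c. Substituting each data point gives a linear system:
  16a - 4b + c = -5/2
  4a - 2b + c = 3/2
  16a + 4b + c = -69/2
Solving the system yields a = -1, b = -4, c = -5/2.
So g(u) = -u² - 4u - 5/2.
The coefficient of u is -4.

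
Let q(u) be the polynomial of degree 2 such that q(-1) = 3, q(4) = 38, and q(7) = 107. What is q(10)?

Write q(u) = au^2 + bu + c. Substituting each data point gives a linear system:
  a - b + c = 3
  16a + 4b + c = 38
  49a + 7b + c = 107
Solving the system yields a = 2, b = 1, c = 2.
So q(u) = 2u^2 + u + 2.
Then q(10) = 212.

212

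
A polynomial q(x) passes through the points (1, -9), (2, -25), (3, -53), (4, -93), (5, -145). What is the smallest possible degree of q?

2

Forward differences of the values at x = 1, 2, 3, 4, 5:
  q  : -9  -25  -53  -93  -145
  Δ  : -16  -28  -40  -52
  Δ^2: -12  -12  -12
  Δ^3: 0  0
  Δ^4: 0
The second differences are constant (-12) and nonzero, while all higher differences vanish, so the minimal degree is 2.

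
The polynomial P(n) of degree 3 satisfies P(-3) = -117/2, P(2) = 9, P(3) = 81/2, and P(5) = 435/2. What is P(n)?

P(n) = 2n^3 - n^2 - (3/2)n

Write P(n) = an^3 + bn^2 + cn + d. Substituting each data point gives a linear system:
  -27a + 9b - 3c + d = -117/2
  8a + 4b + 2c + d = 9
  27a + 9b + 3c + d = 81/2
  125a + 25b + 5c + d = 435/2
Solving the system yields a = 2, b = -1, c = -3/2, d = 0.
So P(n) = 2n^3 - n^2 - (3/2)n.
Check: P(-3) = -117/2. ✓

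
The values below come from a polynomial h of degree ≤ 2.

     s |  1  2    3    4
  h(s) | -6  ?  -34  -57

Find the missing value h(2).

The 3 known points determine the degree-2 polynomial uniquely.
Write h(s) = as^2 + bs + c. Substituting each data point gives a linear system:
  a + b + c = -6
  9a + 3b + c = -34
  16a + 4b + c = -57
Solving the system yields a = -3, b = -2, c = -1.
So h(s) = -3s^2 - 2s - 1.
Then h(2) = -17.

-17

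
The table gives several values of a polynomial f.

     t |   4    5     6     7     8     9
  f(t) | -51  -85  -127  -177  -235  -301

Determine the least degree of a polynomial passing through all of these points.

Forward differences of the values at t = 4, 5, 6, 7, 8, 9:
  f  : -51  -85  -127  -177  -235  -301
  Δ  : -34  -42  -50  -58  -66
  Δ^2: -8  -8  -8  -8
  Δ^3: 0  0  0
  Δ^4: 0  0
  Δ^5: 0
The second differences are constant (-8) and nonzero, while all higher differences vanish, so the minimal degree is 2.

2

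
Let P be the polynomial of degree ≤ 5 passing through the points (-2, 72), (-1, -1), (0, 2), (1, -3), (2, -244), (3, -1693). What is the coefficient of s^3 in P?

Write P(s) = as^5 + bs^4 + cs^3 + ds^2 + es + k. Substituting each data point gives a linear system:
  -32a + 16b - 8c + 4d - 2e + k = 72
  -a + b - c + d - e + k = -1
  k = 2
  a + b + c + d + e + k = -3
  32a + 16b + 8c + 4d + 2e + k = -244
  243a + 81b + 27c + 9d + 3e + k = -1693
Solving the system yields a = -5, b = -6, c = -1, d = 2, e = 5, k = 2.
So P(s) = -5s^5 - 6s^4 - s^3 + 2s^2 + 5s + 2.
The coefficient of s^3 is -1.

-1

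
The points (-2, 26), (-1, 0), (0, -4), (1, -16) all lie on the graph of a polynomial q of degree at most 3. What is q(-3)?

Write q(x) = ax^3 + bx^2 + cx + d. Substituting each data point gives a linear system:
  -8a + 4b - 2c + d = 26
  -a + b - c + d = 0
  d = -4
  a + b + c + d = -16
Solving the system yields a = -5, b = -4, c = -3, d = -4.
So q(x) = -5x^3 - 4x^2 - 3x - 4.
Then q(-3) = 104.

104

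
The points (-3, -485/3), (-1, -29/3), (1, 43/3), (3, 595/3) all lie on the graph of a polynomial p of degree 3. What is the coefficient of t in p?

Write p(t) = at^3 + bt^2 + ct + d. Substituting each data point gives a linear system:
  -27a + 9b - 3c + d = -485/3
  -a + b - c + d = -29/3
  a + b + c + d = 43/3
  27a + 9b + 3c + d = 595/3
Solving the system yields a = 6, b = 2, c = 6, d = 1/3.
So p(t) = 6t^3 + 2t^2 + 6t + 1/3.
The coefficient of t is 6.

6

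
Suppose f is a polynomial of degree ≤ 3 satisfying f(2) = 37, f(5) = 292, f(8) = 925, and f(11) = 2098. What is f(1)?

8

Forward differences of the values at u = 2, 5, 8, 11:
  f  : 37  292  925  2098
  Δ  : 255  633  1173
  Δ^2: 378  540
  Δ^3: 162
The third differences are constant, confirming degree 3.
Interpolating (Newton forward form) and evaluating at u = 1 gives f(1) = 8.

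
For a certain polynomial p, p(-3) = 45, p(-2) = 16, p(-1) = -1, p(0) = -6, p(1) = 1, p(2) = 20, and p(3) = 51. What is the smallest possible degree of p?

Forward differences of the values at u = -3, -2, -1, 0, 1, 2, 3:
  p  : 45  16  -1  -6  1  20  51
  Δ  : -29  -17  -5  7  19  31
  Δ^2: 12  12  12  12  12
  Δ^3: 0  0  0  0
  Δ^4: 0  0  0
  Δ^5: 0  0
  Δ^6: 0
The second differences are constant (12) and nonzero, while all higher differences vanish, so the minimal degree is 2.

2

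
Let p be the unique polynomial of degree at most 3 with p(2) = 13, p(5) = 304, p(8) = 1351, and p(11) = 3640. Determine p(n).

Using the Lagrange interpolation formula with nodes 2, 5, 8, 11:
  L_0(n) = (n - 5)(n - 8)(n - 11) / -162
  L_1(n) = (n - 2)(n - 8)(n - 11) / 54
  L_2(n) = (n - 2)(n - 5)(n - 11) / -54
  L_3(n) = (n - 2)(n - 5)(n - 8) / 162
Then p(n) = 13·L_0(n) + 304·L_1(n) + 1351·L_2(n) + 3640·L_3(n).
Expanding and collecting terms gives p(n) = 3n^3 - 3n^2 + n - 1.
Check: p(5) = 304. ✓

p(n) = 3n^3 - 3n^2 + n - 1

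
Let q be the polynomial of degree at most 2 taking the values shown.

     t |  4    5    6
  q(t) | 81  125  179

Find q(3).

47

Using the Lagrange interpolation formula with nodes 4, 5, 6:
  L_0(t) = (t - 5)(t - 6) / 2
  L_1(t) = (t - 4)(t - 6) / -1
  L_2(t) = (t - 4)(t - 5) / 2
Then q(t) = 81·L_0(t) + 125·L_1(t) + 179·L_2(t).
Expanding and collecting terms gives q(t) = 5t^2 - t + 5.
Evaluating at t = 3: q(3) = 47.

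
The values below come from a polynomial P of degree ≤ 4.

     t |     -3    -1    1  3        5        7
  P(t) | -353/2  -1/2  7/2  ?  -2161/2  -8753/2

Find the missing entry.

On equispaced nodes a degree-4 polynomial has vanishing fifth forward difference, so
  - P(-3) + 5·P(-1) - 10·P(1) + 10·P(3) - 5·P(5) + P(7) = 0.
Substituting the known values and solving for P(3):
  10·P(3) = -1165
  P(3) = -233/2.

-233/2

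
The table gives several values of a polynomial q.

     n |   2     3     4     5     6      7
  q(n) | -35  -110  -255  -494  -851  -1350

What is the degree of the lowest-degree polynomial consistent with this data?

3

Forward differences of the values at n = 2, 3, 4, 5, 6, 7:
  q  : -35  -110  -255  -494  -851  -1350
  Δ  : -75  -145  -239  -357  -499
  Δ^2: -70  -94  -118  -142
  Δ^3: -24  -24  -24
  Δ^4: 0  0
  Δ^5: 0
The third differences are constant (-24) and nonzero, while all higher differences vanish, so the minimal degree is 3.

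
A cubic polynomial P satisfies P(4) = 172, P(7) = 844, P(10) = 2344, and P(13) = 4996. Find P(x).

Write P(x) = ax^3 + bx^2 + cx + d. Substituting each data point gives a linear system:
  64a + 16b + 4c + d = 172
  343a + 49b + 7c + d = 844
  1000a + 100b + 10c + d = 2344
  2197a + 169b + 13c + d = 4996
Solving the system yields a = 2, b = 4, c = -6, d = 4.
So P(x) = 2x^3 + 4x^2 - 6x + 4.
Check: P(7) = 844. ✓

P(x) = 2x^3 + 4x^2 - 6x + 4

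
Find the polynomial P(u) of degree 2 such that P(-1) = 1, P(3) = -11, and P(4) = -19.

Write P(u) = au^2 + bu + c. Substituting each data point gives a linear system:
  a - b + c = 1
  9a + 3b + c = -11
  16a + 4b + c = -19
Solving the system yields a = -1, b = -1, c = 1.
So P(u) = -u² - u + 1.
Check: P(3) = -11. ✓

P(u) = -u^2 - u + 1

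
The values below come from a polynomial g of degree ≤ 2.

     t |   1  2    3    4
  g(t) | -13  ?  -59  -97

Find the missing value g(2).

The 3 known points determine the degree-2 polynomial uniquely.
Write g(t) = at^2 + bt + c. Substituting each data point gives a linear system:
  a + b + c = -13
  9a + 3b + c = -59
  16a + 4b + c = -97
Solving the system yields a = -5, b = -3, c = -5.
So g(t) = -5t² - 3t - 5.
Then g(2) = -31.

-31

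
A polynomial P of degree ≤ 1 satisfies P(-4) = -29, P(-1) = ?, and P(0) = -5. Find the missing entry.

The 2 known points determine the degree-1 polynomial uniquely.
Write P(n) = an + b. Substituting each data point gives a linear system:
  -4a + b = -29
  b = -5
Solving the system yields a = 6, b = -5.
So P(n) = 6n - 5.
Then P(-1) = -11.

-11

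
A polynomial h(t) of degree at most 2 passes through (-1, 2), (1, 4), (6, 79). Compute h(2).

Write h(t) = at^2 + bt + c. Substituting each data point gives a linear system:
  a - b + c = 2
  a + b + c = 4
  36a + 6b + c = 79
Solving the system yields a = 2, b = 1, c = 1.
So h(t) = 2t^2 + t + 1.
Then h(2) = 11.

11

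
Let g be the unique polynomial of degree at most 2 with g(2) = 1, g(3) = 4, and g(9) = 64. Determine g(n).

Write g(n) = an^2 + bn + c. Substituting each data point gives a linear system:
  4a + 2b + c = 1
  9a + 3b + c = 4
  81a + 9b + c = 64
Solving the system yields a = 1, b = -2, c = 1.
So g(n) = n^2 - 2n + 1.
Check: g(3) = 4. ✓

g(n) = n^2 - 2n + 1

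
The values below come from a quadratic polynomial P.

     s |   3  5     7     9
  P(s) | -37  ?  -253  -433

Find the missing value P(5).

-121

The 3 known points determine the degree-2 polynomial uniquely.
Write P(s) = as^2 + bs + c. Substituting each data point gives a linear system:
  9a + 3b + c = -37
  49a + 7b + c = -253
  81a + 9b + c = -433
Solving the system yields a = -6, b = 6, c = -1.
So P(s) = -6s^2 + 6s - 1.
Then P(5) = -121.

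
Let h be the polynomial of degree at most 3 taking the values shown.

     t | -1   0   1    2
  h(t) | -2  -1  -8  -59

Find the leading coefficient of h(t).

-6

Write h(t) = at^3 + bt^2 + ct + d. Substituting each data point gives a linear system:
  -a + b - c + d = -2
  d = -1
  a + b + c + d = -8
  8a + 4b + 2c + d = -59
Solving the system yields a = -6, b = -4, c = 3, d = -1.
So h(t) = -6t^3 - 4t^2 + 3t - 1.
The leading coefficient is -6.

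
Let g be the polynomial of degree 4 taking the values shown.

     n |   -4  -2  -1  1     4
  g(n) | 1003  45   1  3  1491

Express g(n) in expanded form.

g(n) = 5n^4 + 4n^3 - 2n^2 - 3n - 1

Using the Lagrange interpolation formula with nodes -4, -2, -1, 1, 4:
  L_0(n) = (n + 2)(n + 1)(n - 1)(n - 4) / 240
  L_1(n) = (n + 4)(n + 1)(n - 1)(n - 4) / -36
  L_2(n) = (n + 4)(n + 2)(n - 1)(n - 4) / 30
  L_3(n) = (n + 4)(n + 2)(n + 1)(n - 4) / -90
  L_4(n) = (n + 4)(n + 2)(n + 1)(n - 1) / 720
Then g(n) = 1003·L_0(n) + 45·L_1(n) + 1·L_2(n) + 3·L_3(n) + 1491·L_4(n).
Expanding and collecting terms gives g(n) = 5n^4 + 4n^3 - 2n^2 - 3n - 1.
Check: g(-2) = 45. ✓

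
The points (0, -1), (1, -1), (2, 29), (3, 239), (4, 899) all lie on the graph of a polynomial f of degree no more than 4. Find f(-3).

479

Write f(x) = ax^4 + bx^3 + cx^2 + dx + e. Substituting each data point gives a linear system:
  e = -1
  a + b + c + d + e = -1
  16a + 8b + 4c + 2d + e = 29
  81a + 27b + 9c + 3d + e = 239
  256a + 64b + 16c + 4d + e = 899
Solving the system yields a = 5, b = -5, c = -5, d = 5, e = -1.
So f(x) = 5x⁴ - 5x³ - 5x² + 5x - 1.
Then f(-3) = 479.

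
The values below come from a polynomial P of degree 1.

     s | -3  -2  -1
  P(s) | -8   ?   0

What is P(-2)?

On equispaced nodes a degree-1 polynomial has vanishing second forward difference, so
  P(-3) - 2·P(-2) + P(-1) = 0.
Substituting the known values and solving for P(-2):
  -2·P(-2) = 8
  P(-2) = -4.

-4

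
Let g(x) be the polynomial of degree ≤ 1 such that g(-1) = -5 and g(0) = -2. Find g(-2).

Using the Lagrange interpolation formula with nodes -1, 0:
  L_0(x) = x / -1
  L_1(x) = (x + 1) / 1
Then g(x) = -5·L_0(x) - 2·L_1(x).
Expanding and collecting terms gives g(x) = 3x - 2.
Evaluating at x = -2: g(-2) = -8.

-8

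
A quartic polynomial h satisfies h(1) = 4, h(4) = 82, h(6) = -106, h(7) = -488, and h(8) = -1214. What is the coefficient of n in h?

Write h(n) = an^4 + bn^3 + cn^2 + dn + e. Substituting each data point gives a linear system:
  a + b + c + d + e = 4
  256a + 64b + 16c + 4d + e = 82
  1296a + 216b + 36c + 6d + e = -106
  2401a + 343b + 49c + 7d + e = -488
  4096a + 512b + 64c + 8d + e = -1214
Solving the system yields a = -1, b = 6, c = -3, d = 0, e = 2.
So h(n) = -n⁴ + 6n³ - 3n² + 2.
The coefficient of n is 0.

0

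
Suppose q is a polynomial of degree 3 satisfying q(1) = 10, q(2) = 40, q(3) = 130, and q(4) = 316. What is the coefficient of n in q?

6

Write q(n) = an^3 + bn^2 + cn + d. Substituting each data point gives a linear system:
  a + b + c + d = 10
  8a + 4b + 2c + d = 40
  27a + 9b + 3c + d = 130
  64a + 16b + 4c + d = 316
Solving the system yields a = 6, b = -6, c = 6, d = 4.
So q(n) = 6n^3 - 6n^2 + 6n + 4.
The coefficient of n is 6.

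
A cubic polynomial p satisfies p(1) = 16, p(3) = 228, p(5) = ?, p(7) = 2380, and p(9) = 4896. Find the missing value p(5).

The 4 known points determine the degree-3 polynomial uniquely.
Write p(t) = at^3 + bt^2 + ct + d. Substituting each data point gives a linear system:
  a + b + c + d = 16
  27a + 9b + 3c + d = 228
  343a + 49b + 7c + d = 2380
  729a + 81b + 9c + d = 4896
Solving the system yields a = 6, b = 6, c = 4, d = 0.
So p(t) = 6t³ + 6t² + 4t.
Then p(5) = 920.

920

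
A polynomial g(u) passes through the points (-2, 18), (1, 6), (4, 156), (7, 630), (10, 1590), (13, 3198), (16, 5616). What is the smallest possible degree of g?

Forward differences of the values at u = -2, 1, 4, 7, 10, 13, 16:
  g  : 18  6  156  630  1590  3198  5616
  Δ  : -12  150  474  960  1608  2418
  Δ^2: 162  324  486  648  810
  Δ^3: 162  162  162  162
  Δ^4: 0  0  0
  Δ^5: 0  0
  Δ^6: 0
The third differences are constant (162) and nonzero, while all higher differences vanish, so the minimal degree is 3.

3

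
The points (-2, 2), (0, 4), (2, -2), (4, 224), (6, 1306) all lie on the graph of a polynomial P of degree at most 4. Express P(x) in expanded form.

P(x) = x^4 + x^3 - 5x^2 - 5x + 4

Write P(x) = ax^4 + bx^3 + cx^2 + dx + e. Substituting each data point gives a linear system:
  16a - 8b + 4c - 2d + e = 2
  e = 4
  16a + 8b + 4c + 2d + e = -2
  256a + 64b + 16c + 4d + e = 224
  1296a + 216b + 36c + 6d + e = 1306
Solving the system yields a = 1, b = 1, c = -5, d = -5, e = 4.
So P(x) = x⁴ + x³ - 5x² - 5x + 4.
Check: P(6) = 1306. ✓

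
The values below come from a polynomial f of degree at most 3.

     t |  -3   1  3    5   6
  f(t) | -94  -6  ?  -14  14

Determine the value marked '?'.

-22

The 4 known points determine the degree-3 polynomial uniquely.
Write f(t) = at^3 + bt^2 + ct + d. Substituting each data point gives a linear system:
  -27a + 9b - 3c + d = -94
  a + b + c + d = -6
  125a + 25b + 5c + d = -14
  216a + 36b + 6c + d = 14
Solving the system yields a = 1, b = -6, c = 3, d = -4.
So f(t) = t³ - 6t² + 3t - 4.
Then f(3) = -22.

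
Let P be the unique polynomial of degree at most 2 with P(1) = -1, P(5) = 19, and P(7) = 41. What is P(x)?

P(x) = x^2 - x - 1

Write P(x) = ax^2 + bx + c. Substituting each data point gives a linear system:
  a + b + c = -1
  25a + 5b + c = 19
  49a + 7b + c = 41
Solving the system yields a = 1, b = -1, c = -1.
So P(x) = x^2 - x - 1.
Check: P(5) = 19. ✓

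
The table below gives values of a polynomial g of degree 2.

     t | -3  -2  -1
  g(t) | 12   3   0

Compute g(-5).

48

Write g(t) = at^2 + bt + c. Substituting each data point gives a linear system:
  9a - 3b + c = 12
  4a - 2b + c = 3
  a - b + c = 0
Solving the system yields a = 3, b = 6, c = 3.
So g(t) = 3t² + 6t + 3.
Then g(-5) = 48.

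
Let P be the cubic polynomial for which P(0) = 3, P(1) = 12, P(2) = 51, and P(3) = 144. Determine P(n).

Write P(n) = an^3 + bn^2 + cn + d. Substituting each data point gives a linear system:
  d = 3
  a + b + c + d = 12
  8a + 4b + 2c + d = 51
  27a + 9b + 3c + d = 144
Solving the system yields a = 4, b = 3, c = 2, d = 3.
So P(n) = 4n^3 + 3n^2 + 2n + 3.
Check: P(1) = 12. ✓

P(n) = 4n^3 + 3n^2 + 2n + 3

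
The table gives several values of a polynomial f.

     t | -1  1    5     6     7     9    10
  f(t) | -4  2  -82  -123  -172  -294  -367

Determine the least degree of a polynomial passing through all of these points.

Divided differences on the nodes -1, 1, 5, 6, 7, 9, 10:
  order 0: -4  2  -82  -123  -172  -294  -367
  order 1: 3  -21  -41  -49  -61  -73
  order 2: -4  -4  -4  -4  -4
  order 3: 0  0  0  0
  order 4: 0  0  0
  order 5: 0  0
  order 6: 0
The order-2 divided differences are all -4 (nonzero) and every higher order vanishes, so the data lies on a polynomial of degree exactly 2.

2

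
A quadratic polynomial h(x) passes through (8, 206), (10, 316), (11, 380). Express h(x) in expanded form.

Write h(x) = ax^2 + bx + c. Substituting each data point gives a linear system:
  64a + 8b + c = 206
  100a + 10b + c = 316
  121a + 11b + c = 380
Solving the system yields a = 3, b = 1, c = 6.
So h(x) = 3x^2 + x + 6.
Check: h(8) = 206. ✓

h(x) = 3x^2 + x + 6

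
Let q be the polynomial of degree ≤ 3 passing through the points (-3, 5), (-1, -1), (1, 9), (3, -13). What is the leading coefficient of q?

Write q(s) = as^3 + bs^2 + cs + d. Substituting each data point gives a linear system:
  -27a + 9b - 3c + d = 5
  -a + b - c + d = -1
  a + b + c + d = 9
  27a + 9b + 3c + d = -13
Solving the system yields a = -1, b = -1, c = 6, d = 5.
So q(s) = -s^3 - s^2 + 6s + 5.
The leading coefficient is -1.

-1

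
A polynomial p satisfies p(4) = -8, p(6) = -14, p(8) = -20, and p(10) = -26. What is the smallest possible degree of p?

Forward differences of the values at x = 4, 6, 8, 10:
  p  : -8  -14  -20  -26
  Δ  : -6  -6  -6
  Δ^2: 0  0
  Δ^3: 0
The first differences are constant (-6) and nonzero, while all higher differences vanish, so the minimal degree is 1.

1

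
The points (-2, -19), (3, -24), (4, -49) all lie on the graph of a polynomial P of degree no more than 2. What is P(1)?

Write P(u) = au^2 + bu + c. Substituting each data point gives a linear system:
  4a - 2b + c = -19
  9a + 3b + c = -24
  16a + 4b + c = -49
Solving the system yields a = -4, b = 3, c = 3.
So P(u) = -4u^2 + 3u + 3.
Then P(1) = 2.

2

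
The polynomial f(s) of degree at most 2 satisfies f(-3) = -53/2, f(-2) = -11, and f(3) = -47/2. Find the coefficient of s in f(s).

Write f(s) = as^2 + bs + c. Substituting each data point gives a linear system:
  9a - 3b + c = -53/2
  4a - 2b + c = -11
  9a + 3b + c = -47/2
Solving the system yields a = -3, b = 1/2, c = 2.
So f(s) = -3s² + (1/2)s + 2.
The coefficient of s is 1/2.

1/2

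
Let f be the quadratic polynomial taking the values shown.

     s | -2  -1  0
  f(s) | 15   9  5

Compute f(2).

3

Write f(s) = as^2 + bs + c. Substituting each data point gives a linear system:
  4a - 2b + c = 15
  a - b + c = 9
  c = 5
Solving the system yields a = 1, b = -3, c = 5.
So f(s) = s^2 - 3s + 5.
Then f(2) = 3.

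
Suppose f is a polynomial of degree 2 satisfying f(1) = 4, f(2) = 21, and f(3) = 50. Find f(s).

f(s) = 6s^2 - s - 1

Using the Lagrange interpolation formula with nodes 1, 2, 3:
  L_0(s) = (s - 2)(s - 3) / 2
  L_1(s) = (s - 1)(s - 3) / -1
  L_2(s) = (s - 1)(s - 2) / 2
Then f(s) = 4·L_0(s) + 21·L_1(s) + 50·L_2(s).
Expanding and collecting terms gives f(s) = 6s² - s - 1.
Check: f(1) = 4. ✓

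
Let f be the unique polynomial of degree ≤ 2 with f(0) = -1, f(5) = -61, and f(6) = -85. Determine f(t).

f(t) = -2t^2 - 2t - 1

Write f(t) = at^2 + bt + c. Substituting each data point gives a linear system:
  c = -1
  25a + 5b + c = -61
  36a + 6b + c = -85
Solving the system yields a = -2, b = -2, c = -1.
So f(t) = -2t² - 2t - 1.
Check: f(5) = -61. ✓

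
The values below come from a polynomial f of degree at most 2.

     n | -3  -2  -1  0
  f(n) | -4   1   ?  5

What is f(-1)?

4

The 3 known points determine the degree-2 polynomial uniquely.
Write f(n) = an^2 + bn + c. Substituting each data point gives a linear system:
  9a - 3b + c = -4
  4a - 2b + c = 1
  c = 5
Solving the system yields a = -1, b = 0, c = 5.
So f(n) = -n^2 + 5.
Then f(-1) = 4.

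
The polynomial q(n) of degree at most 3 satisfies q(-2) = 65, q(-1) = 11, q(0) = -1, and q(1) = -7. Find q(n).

q(n) = -6n^3 + 3n^2 - 3n - 1

Write q(n) = an^3 + bn^2 + cn + d. Substituting each data point gives a linear system:
  -8a + 4b - 2c + d = 65
  -a + b - c + d = 11
  d = -1
  a + b + c + d = -7
Solving the system yields a = -6, b = 3, c = -3, d = -1.
So q(n) = -6n^3 + 3n^2 - 3n - 1.
Check: q(0) = -1. ✓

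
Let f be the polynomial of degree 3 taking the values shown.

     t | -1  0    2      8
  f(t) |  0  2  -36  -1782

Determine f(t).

f(t) = -3t^3 - 4t^2 + t + 2

Write f(t) = at^3 + bt^2 + ct + d. Substituting each data point gives a linear system:
  -a + b - c + d = 0
  d = 2
  8a + 4b + 2c + d = -36
  512a + 64b + 8c + d = -1782
Solving the system yields a = -3, b = -4, c = 1, d = 2.
So f(t) = -3t^3 - 4t^2 + t + 2.
Check: f(0) = 2. ✓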